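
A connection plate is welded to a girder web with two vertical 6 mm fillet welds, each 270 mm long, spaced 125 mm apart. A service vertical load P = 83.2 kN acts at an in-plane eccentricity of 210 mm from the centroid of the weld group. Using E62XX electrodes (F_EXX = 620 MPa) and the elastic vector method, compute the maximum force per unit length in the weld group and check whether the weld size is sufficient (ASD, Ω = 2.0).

f_max ≈ 565 N/mm; adequate

Total weld length L_w = 540 mm. Treat welds as unit-width lines.
Polar moment about centroid: J = 2[d³/12 + d(b/2)²] = 2[270³/12 + 270×62.5²] = 5390000 mm³.
Direct shear f_v = P/L_w = 83.2×10³ / 540 = 154.1 N/mm (vertical).
Torsion M = P·e = 83.2×10³ × 210 = 17472000 N·mm.
Critical point at (x, y) = (62.5, 135) from centroid. f_tx = M·y/J = 437.6 N/mm; f_ty = M·x/J = 202.6 N/mm.
Resultant f_max = √[f_tx² + (f_v + f_ty)²] = √[437.6² + (154.1 + 202.6)²] = 564.6 N/mm.
Capacity per unit length: r_n/Ω = (1/2.0) × 0.6 × 620 × (0.707 × 6) = 789 N/mm.
564.6 ≤ 789 → adequate.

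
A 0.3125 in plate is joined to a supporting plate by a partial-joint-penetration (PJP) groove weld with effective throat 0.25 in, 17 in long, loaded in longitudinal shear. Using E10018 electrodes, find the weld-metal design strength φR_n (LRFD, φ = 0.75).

E100XX → F_EXX = 100 ksi.
Effective throat (given) t_e = 0.25 in.
A_we = 0.25 × 17 = 4.25 in².
F_nw = 0.6 F_EXX = 60 ksi.
φR_n = 0.75 × 60 × 4.25 = 191.2 kip.

φR_n ≈ 191 kip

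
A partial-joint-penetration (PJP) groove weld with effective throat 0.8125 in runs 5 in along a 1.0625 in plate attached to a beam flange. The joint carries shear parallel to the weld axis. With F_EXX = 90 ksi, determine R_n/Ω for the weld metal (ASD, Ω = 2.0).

Effective throat (given) t_e = 0.8125 in.
A_we = 0.8125 × 5 = 4.062 in².
F_nw = 0.6 F_EXX = 54 ksi.
R_n/Ω = (54 × 4.062) / 2.0 = 109.7 kip.

R_n/Ω ≈ 110 kip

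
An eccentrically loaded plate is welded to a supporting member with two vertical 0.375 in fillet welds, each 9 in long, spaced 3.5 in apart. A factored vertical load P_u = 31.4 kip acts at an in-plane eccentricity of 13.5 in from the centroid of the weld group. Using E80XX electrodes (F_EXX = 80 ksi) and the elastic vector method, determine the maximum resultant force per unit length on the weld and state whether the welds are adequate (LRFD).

f_max ≈ 12.3 kip/in; NOT adequate

Total weld length L_w = 18 in. Treat welds as unit-width lines.
Polar moment about centroid: J = 2[d³/12 + d(b/2)²] = 2[9³/12 + 9×1.75²] = 176.6 in³.
Direct shear f_v = P/L_w = 31.4 / 18 = 1.744 kip/in (vertical).
Torsion M = P·e = 31.4 × 13.5 = 423.9 kip·in.
Critical point at (x, y) = (1.75, 4.5) from centroid. f_tx = M·y/J = 10.8 kip/in; f_ty = M·x/J = 4.2 kip/in.
Resultant f_max = √[f_tx² + (f_v + f_ty)²] = √[10.8² + (1.744 + 4.2)²] = 12.33 kip/in.
Capacity per unit length: φr_n = 0.75 × 0.6 × 80 × (0.707 × 0.375) = 9.544 kip/in.
12.33 > 9.544 → NOT adequate.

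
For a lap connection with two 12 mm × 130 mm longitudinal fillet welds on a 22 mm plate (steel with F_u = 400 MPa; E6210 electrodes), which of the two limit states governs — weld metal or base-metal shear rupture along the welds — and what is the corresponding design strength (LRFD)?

φR_n ≈ 615 kN (weld metal governs)

E62XX → F_EXX = 620 MPa.
t_e = 0.707 × 12 = 8.484 mm; L = 260 mm.
Weld metal: φR_n = 0.75 × 0.6 × 620 × 8.484 × 260 × 10⁻³ = 615.4 kN.
Base metal (shear rupture): φR_n = 0.75 × 0.6 × 400 × 22 × 260 × 10⁻³ = 1030 kN.
Governing: weld metal.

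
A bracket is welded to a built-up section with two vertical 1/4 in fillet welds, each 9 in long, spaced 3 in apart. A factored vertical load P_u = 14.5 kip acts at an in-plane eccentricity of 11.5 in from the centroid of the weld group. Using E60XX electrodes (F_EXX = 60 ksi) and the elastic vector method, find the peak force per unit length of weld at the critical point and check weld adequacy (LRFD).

Total weld length L_w = 18 in. Treat welds as unit-width lines.
Polar moment about centroid: J = 2[d³/12 + d(b/2)²] = 2[9³/12 + 9×1.5²] = 162 in³.
Direct shear f_v = P/L_w = 14.5 / 18 = 0.8056 kip/in (vertical).
Torsion M = P·e = 14.5 × 11.5 = 166.75 kip·in.
Critical point at (x, y) = (1.5, 4.5) from centroid. f_tx = M·y/J = 4.632 kip/in; f_ty = M·x/J = 1.544 kip/in.
Resultant f_max = √[f_tx² + (f_v + f_ty)²] = √[4.632² + (0.8056 + 1.544)²] = 5.194 kip/in.
Capacity per unit length: φr_n = 0.75 × 0.6 × 60 × (0.707 × 0.25) = 4.772 kip/in.
5.194 > 4.772 → NOT adequate.

f_max ≈ 5.19 kip/in; NOT adequate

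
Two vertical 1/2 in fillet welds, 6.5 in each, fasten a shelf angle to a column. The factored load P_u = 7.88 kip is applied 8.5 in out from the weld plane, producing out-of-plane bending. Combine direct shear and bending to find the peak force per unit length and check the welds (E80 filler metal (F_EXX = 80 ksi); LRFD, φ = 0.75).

L_w = 2 × 6.5 = 13 in; section modulus (unit throat) S = 2 × L²/6 = 14.08 in².
Direct shear f_v = P/L_w = 7.88/13 = 0.6062 kip/in.
Moment M = P × e = 7.88 × 8.5 = 66.98 kip·in; bending f_b = M/S = 4.756 kip/in.
f_max = √(f_v² + f_b²) = √(0.6062² + 4.756²) = 4.794 kip/in.
φr_n = 0.75 × 0.6 × 80 × (0.707 × 0.5) = 12.73 kip/in → adequate.

f_max ≈ 4.79 kip/in; adequate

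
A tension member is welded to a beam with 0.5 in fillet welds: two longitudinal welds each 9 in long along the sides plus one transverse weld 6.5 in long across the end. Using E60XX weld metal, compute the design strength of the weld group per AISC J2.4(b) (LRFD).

φR_n ≈ 239 kip

E60XX → F_EXX = 60 ksi.
t_e = 0.707 × 0.5 = 0.3535 in.
R_nwl = 0.6 × 60 × 0.3535 × 18 = 229.1 kip (longitudinal, 2 welds).
R_nwt = 0.6 × 60 × 0.3535 × 6.5 = 82.72 kip (transverse, base value).
(i) R_nwl + R_nwt = 311.8 kip; (ii) 0.85 R_nwl + 1.5 R_nwt = 318.8 kip.
R_n = max = 318.8 kip [governs: (ii)]; φR_n = 239.1 kip.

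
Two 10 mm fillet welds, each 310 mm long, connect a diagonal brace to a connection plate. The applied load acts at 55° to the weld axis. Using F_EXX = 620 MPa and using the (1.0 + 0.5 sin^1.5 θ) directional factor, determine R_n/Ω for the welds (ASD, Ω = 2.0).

R_n/Ω ≈ 1120 kN

t_e = 0.707 × 10 = 7.07 mm; A_we = 7.07 × 620 = 4383 mm².
Directional factor: 1.0 + 0.5 sin^1.5(55°) = 1.371.
F_nw = 0.6 × 620 × 1.371 = 509.9 MPa.
R_n/Ω = (509.9 × 4383) / 2.0 × 10⁻³ = 1118 kN.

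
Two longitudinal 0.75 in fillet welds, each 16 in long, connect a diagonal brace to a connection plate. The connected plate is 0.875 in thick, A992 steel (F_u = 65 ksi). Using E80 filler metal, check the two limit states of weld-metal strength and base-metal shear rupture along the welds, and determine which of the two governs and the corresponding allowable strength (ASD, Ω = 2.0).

R_n/Ω ≈ 407 kip (weld metal governs)

E80XX → F_EXX = 80 ksi.
t_e = 0.707 × 0.75 = 0.5302 in; L = 32 in.
Weld metal: R_n/Ω = (1/2.0) × 0.6 × 80 × 0.5302 × 32 = 407.2 kip.
Base metal (shear rupture): R_n/Ω = (1/2.0) × 0.6 × 65 × 0.875 × 32 = 546 kip.
Governing: weld metal.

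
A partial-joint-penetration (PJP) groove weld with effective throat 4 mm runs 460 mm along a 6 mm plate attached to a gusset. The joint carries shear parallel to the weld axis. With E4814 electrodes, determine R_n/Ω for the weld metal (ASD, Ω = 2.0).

E48XX → F_EXX = 480 MPa.
Effective throat (given) t_e = 4 mm.
A_we = 4 × 460 = 1840 mm².
F_nw = 0.6 F_EXX = 288 MPa.
R_n/Ω = (288 × 1840) / 2.0 × 10⁻³ = 265 kN.

R_n/Ω ≈ 265 kN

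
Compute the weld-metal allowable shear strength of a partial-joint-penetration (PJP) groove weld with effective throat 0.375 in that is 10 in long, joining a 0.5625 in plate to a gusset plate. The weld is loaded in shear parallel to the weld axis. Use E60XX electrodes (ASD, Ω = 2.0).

R_n/Ω ≈ 67.5 kips

E60XX → F_EXX = 60 ksi.
Effective throat (given) t_e = 0.375 in.
A_we = 0.375 × 10 = 3.75 in².
F_nw = 0.6 F_EXX = 36 ksi.
R_n/Ω = (36 × 3.75) / 2.0 = 67.5 kips.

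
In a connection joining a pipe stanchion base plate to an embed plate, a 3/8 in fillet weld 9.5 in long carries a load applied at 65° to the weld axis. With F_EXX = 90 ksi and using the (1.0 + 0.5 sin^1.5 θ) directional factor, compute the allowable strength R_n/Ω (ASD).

t_e = 0.707 × 0.375 = 0.2651 in; A_we = 0.2651 × 9.5 = 2.519 in².
Directional factor: 1.0 + 0.5 sin^1.5(65°) = 1.431.
F_nw = 0.6 × 90 × 1.431 = 77.3 ksi.
R_n/Ω = (77.3 × 2.519) / 2.0 = 97.34 kip.

R_n/Ω ≈ 97.3 kip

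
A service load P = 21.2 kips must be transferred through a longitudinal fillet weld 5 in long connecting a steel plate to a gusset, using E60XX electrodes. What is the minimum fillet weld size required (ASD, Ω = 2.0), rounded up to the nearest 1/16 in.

E60XX → F_EXX = 60 ksi.
Total weld length L = 5 in.
Required throat t_e = P × Ω / (0.6 F_EXX × L) = 21.2 × 2.0 / (0.6 × 60 × 5) = 0.2356 in.
Required leg w = t_e / 0.707 = 0.3332 in → use 3/8 in.

w = 3/8 in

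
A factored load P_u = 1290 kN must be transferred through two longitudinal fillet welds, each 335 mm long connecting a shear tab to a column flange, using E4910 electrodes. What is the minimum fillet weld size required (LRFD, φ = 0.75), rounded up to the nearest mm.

w = 13 mm

E49XX → F_EXX = 490 MPa.
Total weld length L = 670 mm.
Required throat t_e = P_u / (φ × 0.6 F_EXX × L) = 1290 / (0.75 × 0.6 × 490 × 670 × 10⁻³) = 8.732 mm.
Required leg w = t_e / 0.707 = 12.35 mm → use 13 mm.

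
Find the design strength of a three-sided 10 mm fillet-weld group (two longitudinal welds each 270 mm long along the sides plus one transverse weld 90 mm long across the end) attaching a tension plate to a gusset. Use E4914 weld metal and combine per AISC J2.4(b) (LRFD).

E49XX → F_EXX = 490 MPa.
t_e = 0.707 × 10 = 7.07 mm.
R_nwl = 0.6 × 490 × 7.07 × 540 × 10⁻³ = 1122 kN (longitudinal, 2 welds).
R_nwt = 0.6 × 490 × 7.07 × 90 × 10⁻³ = 187.1 kN (transverse, base value).
(i) R_nwl + R_nwt = 1310 kN; (ii) 0.85 R_nwl + 1.5 R_nwt = 1235 kN.
R_n = max = 1310 kN [governs: (i)]; φR_n = 982.1 kN.

φR_n ≈ 982 kN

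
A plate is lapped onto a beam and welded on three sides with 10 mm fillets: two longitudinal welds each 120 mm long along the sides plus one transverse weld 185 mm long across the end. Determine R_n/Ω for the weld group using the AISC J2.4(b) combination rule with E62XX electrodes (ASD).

R_n/Ω ≈ 633 kN

E62XX → F_EXX = 620 MPa.
t_e = 0.707 × 10 = 7.07 mm.
R_nwl = 0.6 × 620 × 7.07 × 240 × 10⁻³ = 631.2 kN (longitudinal, 2 welds).
R_nwt = 0.6 × 620 × 7.07 × 185 × 10⁻³ = 486.6 kN (transverse, base value).
(i) R_nwl + R_nwt = 1118 kN; (ii) 0.85 R_nwl + 1.5 R_nwt = 1266 kN.
R_n = max = 1266 kN [governs: (ii)]; R_n/Ω = 633.2 kN.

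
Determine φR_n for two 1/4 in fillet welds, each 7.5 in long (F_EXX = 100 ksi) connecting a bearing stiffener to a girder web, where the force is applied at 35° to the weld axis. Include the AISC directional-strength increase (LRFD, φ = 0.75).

t_e = 0.707 × 0.25 = 0.1767 in; A_we = 0.1767 × 15 = 2.651 in².
Directional factor: 1.0 + 0.5 sin^1.5(35°) = 1.217.
F_nw = 0.6 × 100 × 1.217 = 73.03 ksi.
φR_n = 0.75 × 73.03 × 2.651 = 145.2 kip.

φR_n ≈ 145 kip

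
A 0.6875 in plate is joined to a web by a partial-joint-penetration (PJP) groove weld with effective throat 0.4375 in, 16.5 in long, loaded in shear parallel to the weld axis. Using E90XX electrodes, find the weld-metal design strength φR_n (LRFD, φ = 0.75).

E90XX → F_EXX = 90 ksi.
Effective throat (given) t_e = 0.4375 in.
A_we = 0.4375 × 16.5 = 7.219 in².
F_nw = 0.6 F_EXX = 54 ksi.
φR_n = 0.75 × 54 × 7.219 = 292.4 kips.

φR_n ≈ 292 kips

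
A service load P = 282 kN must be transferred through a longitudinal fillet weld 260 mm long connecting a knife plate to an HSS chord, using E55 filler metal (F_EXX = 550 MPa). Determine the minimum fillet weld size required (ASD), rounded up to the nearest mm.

w = 10 mm

Total weld length L = 260 mm.
Required throat t_e = P × Ω / (0.6 F_EXX × L) = 282 × 2.0 / (0.6 × 550 × 260 × 10⁻³) = 6.573 mm.
Required leg w = t_e / 0.707 = 9.298 mm → use 10 mm.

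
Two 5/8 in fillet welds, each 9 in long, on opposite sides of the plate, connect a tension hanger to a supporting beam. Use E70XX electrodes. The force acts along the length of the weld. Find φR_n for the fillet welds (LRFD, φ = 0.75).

φR_n ≈ 251 kip

E70XX → F_EXX = 70 ksi.
Effective throat t_e = 0.707 × 0.625 = 0.4419 in.
Total length L = 18 in; A_we = 0.4419 × 18 = 7.954 in².
F_nw = 0.6 F_EXX = 0.6 × 70 = 42 ksi.
φR_n = 0.75 × 42 × 7.954 = 250.5 kip.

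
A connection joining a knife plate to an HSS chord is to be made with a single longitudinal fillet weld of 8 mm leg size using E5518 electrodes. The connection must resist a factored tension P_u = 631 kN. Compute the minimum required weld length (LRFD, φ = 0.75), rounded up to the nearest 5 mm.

L = 455 mm

E55XX → F_EXX = 550 MPa.
Throat t_e = 0.707 × 8 = 5.656 mm.
φr_n = 0.75 × 0.6 × 550 × 5.656 × 10⁻³ = 1.4 kN/mm.
L_req = P_u / φr_n = 631 / 1.4 = 450.8 mm total.
Round up → use L = 455 mm.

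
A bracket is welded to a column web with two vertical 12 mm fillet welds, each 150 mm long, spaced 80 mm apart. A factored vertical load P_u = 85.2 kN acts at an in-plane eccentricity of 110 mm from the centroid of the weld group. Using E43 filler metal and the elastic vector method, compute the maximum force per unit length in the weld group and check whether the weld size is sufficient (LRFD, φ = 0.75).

f_max ≈ 932 N/mm; adequate

E43XX → F_EXX = 430 MPa.
Total weld length L_w = 300 mm. Treat welds as unit-width lines.
Polar moment about centroid: J = 2[d³/12 + d(b/2)²] = 2[150³/12 + 150×40²] = 1042000 mm³.
Direct shear f_v = P/L_w = 85.2×10³ / 300 = 284 N/mm (vertical).
Torsion M = P·e = 85.2×10³ × 110 = 9372000 N·mm.
Critical point at (x, y) = (40, 75) from centroid. f_tx = M·y/J = 674.2 N/mm; f_ty = M·x/J = 359.6 N/mm.
Resultant f_max = √[f_tx² + (f_v + f_ty)²] = √[674.2² + (284 + 359.6)²] = 932.1 N/mm.
Capacity per unit length: φr_n = 0.75 × 0.6 × 430 × (0.707 × 12) = 1642 N/mm.
932.1 ≤ 1642 → adequate.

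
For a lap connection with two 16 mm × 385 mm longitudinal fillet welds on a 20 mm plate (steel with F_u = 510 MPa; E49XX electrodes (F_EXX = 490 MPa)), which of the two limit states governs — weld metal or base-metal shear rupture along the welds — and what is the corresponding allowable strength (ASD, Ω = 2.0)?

t_e = 0.707 × 16 = 11.31 mm; L = 770 mm.
Weld metal: R_n/Ω = (1/2.0) × 0.6 × 490 × 11.31 × 770 × 10⁻³ = 1280 kN.
Base metal (shear rupture): R_n/Ω = (1/2.0) × 0.6 × 510 × 20 × 770 × 10⁻³ = 2356 kN.
Governing: weld metal.

R_n/Ω ≈ 1280 kN (weld metal governs)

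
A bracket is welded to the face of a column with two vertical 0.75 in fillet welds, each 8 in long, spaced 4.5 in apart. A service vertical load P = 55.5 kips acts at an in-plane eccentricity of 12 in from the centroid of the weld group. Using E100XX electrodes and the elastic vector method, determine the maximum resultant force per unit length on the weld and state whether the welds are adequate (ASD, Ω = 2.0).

E100XX → F_EXX = 100 ksi.
Total weld length L_w = 16 in. Treat welds as unit-width lines.
Polar moment about centroid: J = 2[d³/12 + d(b/2)²] = 2[8³/12 + 8×2.25²] = 166.3 in³.
Direct shear f_v = P/L_w = 55.5 / 16 = 3.469 kip/in (vertical).
Torsion M = P·e = 55.5 × 12 = 666 kip·in.
Critical point at (x, y) = (2.25, 4) from centroid. f_tx = M·y/J = 16.02 kip/in; f_ty = M·x/J = 9.009 kip/in.
Resultant f_max = √[f_tx² + (f_v + f_ty)²] = √[16.02² + (3.469 + 9.009)²] = 20.3 kip/in.
Capacity per unit length: r_n/Ω = (1/2.0) × 0.6 × 100 × (0.707 × 0.75) = 15.91 kip/in.
20.3 > 15.91 → NOT adequate.

f_max ≈ 20.3 kip/in; NOT adequate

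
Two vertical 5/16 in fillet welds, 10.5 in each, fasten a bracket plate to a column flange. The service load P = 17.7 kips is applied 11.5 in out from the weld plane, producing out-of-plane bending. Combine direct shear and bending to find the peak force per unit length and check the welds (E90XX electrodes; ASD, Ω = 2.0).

E90XX → F_EXX = 90 ksi.
L_w = 2 × 10.5 = 21 in; section modulus (unit throat) S = 2 × L²/6 = 36.75 in².
Direct shear f_v = P/L_w = 17.7/21 = 0.8429 kip/in.
Moment M = P × e = 17.7 × 11.5 = 203.55 kip·in; bending f_b = M/S = 5.539 kip/in.
f_max = √(f_v² + f_b²) = √(0.8429² + 5.539²) = 5.603 kip/in.
r_n/Ω = (1/2.0) × 0.6 × 90 × (0.707 × 0.3125) = 5.965 kip/in → adequate.

f_max ≈ 5.6 kip/in; adequate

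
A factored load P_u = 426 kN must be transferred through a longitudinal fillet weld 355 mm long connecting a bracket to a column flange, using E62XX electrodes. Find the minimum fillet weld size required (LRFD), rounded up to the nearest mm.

w = 7 mm

E62XX → F_EXX = 620 MPa.
Total weld length L = 355 mm.
Required throat t_e = P_u / (φ × 0.6 F_EXX × L) = 426 / (0.75 × 0.6 × 620 × 355 × 10⁻³) = 4.301 mm.
Required leg w = t_e / 0.707 = 6.084 mm → use 7 mm.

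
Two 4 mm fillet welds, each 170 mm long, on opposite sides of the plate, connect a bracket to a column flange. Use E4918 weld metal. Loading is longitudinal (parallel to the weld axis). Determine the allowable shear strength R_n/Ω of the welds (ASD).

R_n/Ω ≈ 141 kN

E49XX → F_EXX = 490 MPa.
Effective throat t_e = 0.707 × 4 = 2.828 mm.
Total length L = 340 mm; A_we = 2.828 × 340 = 961.5 mm².
F_nw = 0.6 F_EXX = 0.6 × 490 = 294 MPa.
R_n = 294 × 961.5 × 10⁻³ = 282.7 kN; R_n/Ω = 282.7/2.0 = 141.3 kN.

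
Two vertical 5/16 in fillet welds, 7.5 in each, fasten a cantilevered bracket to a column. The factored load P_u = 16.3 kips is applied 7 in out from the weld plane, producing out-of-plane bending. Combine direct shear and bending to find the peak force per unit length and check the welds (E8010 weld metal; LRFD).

E80XX → F_EXX = 80 ksi.
L_w = 2 × 7.5 = 15 in; section modulus (unit throat) S = 2 × L²/6 = 18.75 in².
Direct shear f_v = P/L_w = 16.3/15 = 1.087 kip/in.
Moment M = P × e = 16.3 × 7 = 114.1 kip·in; bending f_b = M/S = 6.085 kip/in.
f_max = √(f_v² + f_b²) = √(1.087² + 6.085²) = 6.182 kip/in.
φr_n = 0.75 × 0.6 × 80 × (0.707 × 0.3125) = 7.954 kip/in → adequate.

f_max ≈ 6.18 kip/in; adequate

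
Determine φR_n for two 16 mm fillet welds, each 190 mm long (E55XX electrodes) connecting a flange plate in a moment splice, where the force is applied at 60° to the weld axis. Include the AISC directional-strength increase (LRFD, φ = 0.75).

φR_n ≈ 1490 kN

E55XX → F_EXX = 550 MPa.
t_e = 0.707 × 16 = 11.31 mm; A_we = 11.31 × 380 = 4299 mm².
Directional factor: 1.0 + 0.5 sin^1.5(60°) = 1.403.
F_nw = 0.6 × 550 × 1.403 = 463 MPa.
φR_n = 0.75 × 463 × 4299 × 10⁻³ = 1493 kN.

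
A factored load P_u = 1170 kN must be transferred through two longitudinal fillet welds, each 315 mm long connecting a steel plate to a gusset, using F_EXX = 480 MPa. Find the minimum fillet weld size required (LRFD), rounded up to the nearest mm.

w = 13 mm

Total weld length L = 630 mm.
Required throat t_e = P_u / (φ × 0.6 F_EXX × L) = 1170 / (0.75 × 0.6 × 480 × 630 × 10⁻³) = 8.598 mm.
Required leg w = t_e / 0.707 = 12.16 mm → use 13 mm.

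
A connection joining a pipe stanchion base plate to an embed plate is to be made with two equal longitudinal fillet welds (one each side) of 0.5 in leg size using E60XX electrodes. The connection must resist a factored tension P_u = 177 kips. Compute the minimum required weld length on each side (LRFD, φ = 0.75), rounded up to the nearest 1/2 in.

E60XX → F_EXX = 60 ksi.
Throat t_e = 0.707 × 0.5 = 0.3535 in.
φr_n = 0.75 × 0.6 × 60 × 0.3535 = 9.544 kips/in.
L_req = P_u / φr_n = 177 / 9.544 = 18.54 in total.
Per side: 18.54 / 2 = 9.272 in.
Round up → use L = 9.5 in on each side.

L = 9.5 in on each side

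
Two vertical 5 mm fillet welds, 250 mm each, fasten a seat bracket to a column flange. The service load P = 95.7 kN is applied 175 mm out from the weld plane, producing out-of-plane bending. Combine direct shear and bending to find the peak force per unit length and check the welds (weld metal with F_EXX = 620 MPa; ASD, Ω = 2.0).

f_max ≈ 826 N/mm; NOT adequate

L_w = 2 × 250 = 500 mm; section modulus (unit throat) S = 2 × L²/6 = 20830 mm².
Direct shear f_v = P/L_w = 95.7×10³/500 = 191.4 N/mm.
Moment M = P × e = 95.7×10³ × 175 = 16748000 N·mm; bending f_b = M/S = 803.9 N/mm.
f_max = √(f_v² + f_b²) = √(191.4² + 803.9²) = 826.4 N/mm.
r_n/Ω = (1/2.0) × 0.6 × 620 × (0.707 × 5) = 657.5 N/mm → NOT adequate.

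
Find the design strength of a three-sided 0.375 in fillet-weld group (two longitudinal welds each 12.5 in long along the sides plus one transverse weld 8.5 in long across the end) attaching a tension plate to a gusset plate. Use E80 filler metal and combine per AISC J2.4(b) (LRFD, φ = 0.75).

φR_n ≈ 325 kips

E80XX → F_EXX = 80 ksi.
t_e = 0.707 × 0.375 = 0.2651 in.
R_nwl = 0.6 × 80 × 0.2651 × 25 = 318.1 kips (longitudinal, 2 welds).
R_nwt = 0.6 × 80 × 0.2651 × 8.5 = 108.2 kips (transverse, base value).
(i) R_nwl + R_nwt = 426.3 kips; (ii) 0.85 R_nwl + 1.5 R_nwt = 432.7 kips.
R_n = max = 432.7 kips [governs: (ii)]; φR_n = 324.5 kips.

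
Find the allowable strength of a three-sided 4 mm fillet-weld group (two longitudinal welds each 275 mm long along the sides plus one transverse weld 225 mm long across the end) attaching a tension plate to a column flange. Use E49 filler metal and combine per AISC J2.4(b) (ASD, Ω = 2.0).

E49XX → F_EXX = 490 MPa.
t_e = 0.707 × 4 = 2.828 mm.
R_nwl = 0.6 × 490 × 2.828 × 550 × 10⁻³ = 457.3 kN (longitudinal, 2 welds).
R_nwt = 0.6 × 490 × 2.828 × 225 × 10⁻³ = 187.1 kN (transverse, base value).
(i) R_nwl + R_nwt = 644.4 kN; (ii) 0.85 R_nwl + 1.5 R_nwt = 669.3 kN.
R_n = max = 669.3 kN [governs: (ii)]; R_n/Ω = 334.7 kN.

R_n/Ω ≈ 335 kN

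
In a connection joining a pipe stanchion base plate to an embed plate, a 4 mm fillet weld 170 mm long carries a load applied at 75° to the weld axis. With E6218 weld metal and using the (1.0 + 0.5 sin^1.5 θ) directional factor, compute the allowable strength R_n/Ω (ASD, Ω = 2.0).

E62XX → F_EXX = 620 MPa.
t_e = 0.707 × 4 = 2.828 mm; A_we = 2.828 × 170 = 480.8 mm².
Directional factor: 1.0 + 0.5 sin^1.5(75°) = 1.475.
F_nw = 0.6 × 620 × 1.475 = 548.6 MPa.
R_n/Ω = (548.6 × 480.8) / 2.0 × 10⁻³ = 131.9 kN.

R_n/Ω ≈ 132 kN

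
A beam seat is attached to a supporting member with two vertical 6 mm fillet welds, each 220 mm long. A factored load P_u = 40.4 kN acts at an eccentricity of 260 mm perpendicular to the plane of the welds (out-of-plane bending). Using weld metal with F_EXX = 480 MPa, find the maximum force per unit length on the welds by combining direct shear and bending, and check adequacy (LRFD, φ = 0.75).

L_w = 2 × 220 = 440 mm; section modulus (unit throat) S = 2 × L²/6 = 16130 mm².
Direct shear f_v = P/L_w = 40.4×10³/440 = 91.82 N/mm.
Moment M = P × e = 40.4×10³ × 260 = 10504000 N·mm; bending f_b = M/S = 651.1 N/mm.
f_max = √(f_v² + f_b²) = √(91.82² + 651.1²) = 657.5 N/mm.
φr_n = 0.75 × 0.6 × 480 × (0.707 × 6) = 916.3 N/mm → adequate.

f_max ≈ 658 N/mm; adequate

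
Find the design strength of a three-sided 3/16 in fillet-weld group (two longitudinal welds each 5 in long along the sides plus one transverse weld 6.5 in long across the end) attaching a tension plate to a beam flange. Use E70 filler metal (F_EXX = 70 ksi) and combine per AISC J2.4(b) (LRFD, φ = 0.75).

φR_n ≈ 76.2 kip

t_e = 0.707 × 0.1875 = 0.1326 in.
R_nwl = 0.6 × 70 × 0.1326 × 10 = 55.68 kip (longitudinal, 2 welds).
R_nwt = 0.6 × 70 × 0.1326 × 6.5 = 36.19 kip (transverse, base value).
(i) R_nwl + R_nwt = 91.87 kip; (ii) 0.85 R_nwl + 1.5 R_nwt = 101.6 kip.
R_n = max = 101.6 kip [governs: (ii)]; φR_n = 76.21 kip.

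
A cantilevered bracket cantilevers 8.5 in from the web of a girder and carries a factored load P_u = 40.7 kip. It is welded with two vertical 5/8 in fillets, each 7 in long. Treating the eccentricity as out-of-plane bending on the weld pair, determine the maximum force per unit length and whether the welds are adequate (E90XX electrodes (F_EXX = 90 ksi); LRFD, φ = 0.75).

L_w = 2 × 7 = 14 in; section modulus (unit throat) S = 2 × L²/6 = 16.33 in².
Direct shear f_v = P/L_w = 40.7/14 = 2.907 kip/in.
Moment M = P × e = 40.7 × 8.5 = 345.95 kip·in; bending f_b = M/S = 21.18 kip/in.
f_max = √(f_v² + f_b²) = √(2.907² + 21.18²) = 21.38 kip/in.
φr_n = 0.75 × 0.6 × 90 × (0.707 × 0.625) = 17.9 kip/in → NOT adequate.

f_max ≈ 21.4 kip/in; NOT adequate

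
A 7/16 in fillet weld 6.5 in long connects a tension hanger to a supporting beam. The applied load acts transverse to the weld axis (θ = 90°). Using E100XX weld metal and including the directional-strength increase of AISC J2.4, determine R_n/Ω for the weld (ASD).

R_n/Ω ≈ 90.5 kips

E100XX → F_EXX = 100 ksi.
t_e = 0.707 × 0.4375 = 0.3093 in; A_we = 0.3093 × 6.5 = 2.011 in².
Directional factor: 1.0 + 0.5 sin^1.5(90°) = 1.5.
F_nw = 0.6 × 100 × 1.5 = 90 ksi.
R_n/Ω = (90 × 2.011) / 2.0 = 90.47 kips.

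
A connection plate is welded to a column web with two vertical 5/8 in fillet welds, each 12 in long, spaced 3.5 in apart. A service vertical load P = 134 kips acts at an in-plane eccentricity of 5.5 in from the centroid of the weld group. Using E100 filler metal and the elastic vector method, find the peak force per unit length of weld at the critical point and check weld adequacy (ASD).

f_max ≈ 15.3 kip/in; NOT adequate

E100XX → F_EXX = 100 ksi.
Total weld length L_w = 24 in. Treat welds as unit-width lines.
Polar moment about centroid: J = 2[d³/12 + d(b/2)²] = 2[12³/12 + 12×1.75²] = 361.5 in³.
Direct shear f_v = P/L_w = 134 / 24 = 5.583 kip/in (vertical).
Torsion M = P·e = 134 × 5.5 = 737 kip·in.
Critical point at (x, y) = (1.75, 6) from centroid. f_tx = M·y/J = 12.23 kip/in; f_ty = M·x/J = 3.568 kip/in.
Resultant f_max = √[f_tx² + (f_v + f_ty)²] = √[12.23² + (5.583 + 3.568)²] = 15.28 kip/in.
Capacity per unit length: r_n/Ω = (1/2.0) × 0.6 × 100 × (0.707 × 0.625) = 13.26 kip/in.
15.28 > 13.26 → NOT adequate.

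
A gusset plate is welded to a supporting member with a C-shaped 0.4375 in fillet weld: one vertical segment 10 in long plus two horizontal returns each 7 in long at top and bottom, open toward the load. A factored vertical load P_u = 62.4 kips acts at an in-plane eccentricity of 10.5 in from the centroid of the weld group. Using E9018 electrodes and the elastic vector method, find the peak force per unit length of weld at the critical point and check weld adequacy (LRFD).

f_max ≈ 10.2 kip/in; adequate

E90XX → F_EXX = 90 ksi.
Total weld length L_w = 24 in. Treat welds as unit-width lines.
Centroid: x̄ = 2×7×3.5 / 24 = 2.042 in from the vertical weld.
Polar moment about centroid: J = I_x + I_y = [10³/12 + 2×7×5²] + [10×2.042² + 2(7³/12 + 7×1.458²)] = 562 in³.
Direct shear f_v = P/L_w = 62.4 / 24 = 2.6 kip/in (vertical).
Torsion M = P·e = 62.4 × 10.5 = 655.2 kip·in.
Critical point at (x, y) = (4.958, 5) from centroid. f_tx = M·y/J = 5.83 kip/in; f_ty = M·x/J = 5.781 kip/in.
Resultant f_max = √[f_tx² + (f_v + f_ty)²] = √[5.83² + (2.6 + 5.781)²] = 10.21 kip/in.
Capacity per unit length: φr_n = 0.75 × 0.6 × 90 × (0.707 × 0.4375) = 12.53 kip/in.
10.21 ≤ 12.53 → adequate.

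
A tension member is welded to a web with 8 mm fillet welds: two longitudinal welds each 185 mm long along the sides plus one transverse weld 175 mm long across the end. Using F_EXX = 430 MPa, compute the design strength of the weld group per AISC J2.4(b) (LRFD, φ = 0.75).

t_e = 0.707 × 8 = 5.656 mm.
R_nwl = 0.6 × 430 × 5.656 × 370 × 10⁻³ = 539.9 kN (longitudinal, 2 welds).
R_nwt = 0.6 × 430 × 5.656 × 175 × 10⁻³ = 255.4 kN (transverse, base value).
(i) R_nwl + R_nwt = 795.3 kN; (ii) 0.85 R_nwl + 1.5 R_nwt = 842 kN.
R_n = max = 842 kN [governs: (ii)]; φR_n = 631.5 kN.

φR_n ≈ 631 kN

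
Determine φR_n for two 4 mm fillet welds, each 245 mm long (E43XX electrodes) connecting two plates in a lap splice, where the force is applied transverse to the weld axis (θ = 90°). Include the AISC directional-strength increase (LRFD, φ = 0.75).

E43XX → F_EXX = 430 MPa.
t_e = 0.707 × 4 = 2.828 mm; A_we = 2.828 × 490 = 1386 mm².
Directional factor: 1.0 + 0.5 sin^1.5(90°) = 1.5.
F_nw = 0.6 × 430 × 1.5 = 387 MPa.
φR_n = 0.75 × 387 × 1386 × 10⁻³ = 402.2 kN.

φR_n ≈ 402 kN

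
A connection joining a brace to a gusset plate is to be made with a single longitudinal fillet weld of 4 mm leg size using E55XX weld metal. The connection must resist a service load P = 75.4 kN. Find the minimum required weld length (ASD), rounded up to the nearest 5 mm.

L = 165 mm

E55XX → F_EXX = 550 MPa.
Throat t_e = 0.707 × 4 = 2.828 mm.
r_n/Ω = (0.6 × 550 × 2.828) / 2.0 = 466.6 N/mm = 0.4666 kN/mm.
L_req = P / (r_n/Ω) = 75.4 / 0.4666 = 161.6 mm total.
Round up → use L = 165 mm.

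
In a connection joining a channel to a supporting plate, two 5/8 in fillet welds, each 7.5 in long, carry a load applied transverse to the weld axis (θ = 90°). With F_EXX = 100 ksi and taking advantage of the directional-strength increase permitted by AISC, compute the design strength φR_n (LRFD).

t_e = 0.707 × 0.625 = 0.4419 in; A_we = 0.4419 × 15 = 6.628 in².
Directional factor: 1.0 + 0.5 sin^1.5(90°) = 1.5.
F_nw = 0.6 × 100 × 1.5 = 90 ksi.
φR_n = 0.75 × 90 × 6.628 = 447.4 kips.

φR_n ≈ 447 kips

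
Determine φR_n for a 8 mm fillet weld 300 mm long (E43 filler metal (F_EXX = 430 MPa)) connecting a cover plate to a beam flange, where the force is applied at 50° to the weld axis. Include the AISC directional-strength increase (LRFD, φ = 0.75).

t_e = 0.707 × 8 = 5.656 mm; A_we = 5.656 × 300 = 1697 mm².
Directional factor: 1.0 + 0.5 sin^1.5(50°) = 1.335.
F_nw = 0.6 × 430 × 1.335 = 344.5 MPa.
φR_n = 0.75 × 344.5 × 1697 × 10⁻³ = 438.4 kN.

φR_n ≈ 438 kN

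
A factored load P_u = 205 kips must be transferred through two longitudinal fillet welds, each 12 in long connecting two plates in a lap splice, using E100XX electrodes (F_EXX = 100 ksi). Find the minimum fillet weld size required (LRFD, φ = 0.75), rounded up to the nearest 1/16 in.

w = 5/16 in

Total weld length L = 24 in.
Required throat t_e = P_u / (φ × 0.6 F_EXX × L) = 205 / (0.75 × 0.6 × 100 × 24) = 0.1898 in.
Required leg w = t_e / 0.707 = 0.2685 in → use 5/16 in.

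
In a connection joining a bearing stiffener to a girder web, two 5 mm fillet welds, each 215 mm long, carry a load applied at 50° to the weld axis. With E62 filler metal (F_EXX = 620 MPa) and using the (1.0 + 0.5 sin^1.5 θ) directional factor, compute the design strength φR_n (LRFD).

t_e = 0.707 × 5 = 3.535 mm; A_we = 3.535 × 430 = 1520 mm².
Directional factor: 1.0 + 0.5 sin^1.5(50°) = 1.335.
F_nw = 0.6 × 620 × 1.335 = 496.7 MPa.
φR_n = 0.75 × 496.7 × 1520 × 10⁻³ = 566.3 kN.

φR_n ≈ 566 kN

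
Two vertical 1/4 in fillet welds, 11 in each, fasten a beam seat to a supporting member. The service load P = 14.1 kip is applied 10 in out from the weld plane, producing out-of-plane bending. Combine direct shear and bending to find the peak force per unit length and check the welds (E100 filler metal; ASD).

f_max ≈ 3.55 kip/in; adequate

E100XX → F_EXX = 100 ksi.
L_w = 2 × 11 = 22 in; section modulus (unit throat) S = 2 × L²/6 = 40.33 in².
Direct shear f_v = P/L_w = 14.1/22 = 0.6409 kip/in.
Moment M = P × e = 14.1 × 10 = 141 kip·in; bending f_b = M/S = 3.496 kip/in.
f_max = √(f_v² + f_b²) = √(0.6409² + 3.496²) = 3.554 kip/in.
r_n/Ω = (1/2.0) × 0.6 × 100 × (0.707 × 0.25) = 5.302 kip/in → adequate.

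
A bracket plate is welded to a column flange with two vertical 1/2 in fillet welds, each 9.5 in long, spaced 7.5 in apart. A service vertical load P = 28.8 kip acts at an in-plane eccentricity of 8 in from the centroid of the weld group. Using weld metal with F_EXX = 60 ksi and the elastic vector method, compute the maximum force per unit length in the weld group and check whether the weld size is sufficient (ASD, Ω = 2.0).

f_max ≈ 4.5 kip/in; adequate

Total weld length L_w = 19 in. Treat welds as unit-width lines.
Polar moment about centroid: J = 2[d³/12 + d(b/2)²] = 2[9.5³/12 + 9.5×3.75²] = 410.1 in³.
Direct shear f_v = P/L_w = 28.8 / 19 = 1.516 kip/in (vertical).
Torsion M = P·e = 28.8 × 8 = 230.4 kip·in.
Critical point at (x, y) = (3.75, 4.75) from centroid. f_tx = M·y/J = 2.669 kip/in; f_ty = M·x/J = 2.107 kip/in.
Resultant f_max = √[f_tx² + (f_v + f_ty)²] = √[2.669² + (1.516 + 2.107)²] = 4.5 kip/in.
Capacity per unit length: r_n/Ω = (1/2.0) × 0.6 × 60 × (0.707 × 0.5) = 6.363 kip/in.
4.5 ≤ 6.363 → adequate.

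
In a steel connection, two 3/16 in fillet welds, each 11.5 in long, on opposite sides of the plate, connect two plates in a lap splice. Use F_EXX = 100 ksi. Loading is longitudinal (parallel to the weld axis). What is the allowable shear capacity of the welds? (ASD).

Effective throat t_e = 0.707 × 0.1875 = 0.1326 in.
Total length L = 23 in; A_we = 0.1326 × 23 = 3.049 in².
F_nw = 0.6 F_EXX = 0.6 × 100 = 60 ksi.
R_n = 60 × 3.049 = 182.9 kip; R_n/Ω = 182.9/2.0 = 91.47 kip.

R_n/Ω ≈ 91.5 kip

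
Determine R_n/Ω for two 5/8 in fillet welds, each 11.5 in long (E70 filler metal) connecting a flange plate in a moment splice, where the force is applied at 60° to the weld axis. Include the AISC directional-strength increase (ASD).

R_n/Ω ≈ 299 kip

E70XX → F_EXX = 70 ksi.
t_e = 0.707 × 0.625 = 0.4419 in; A_we = 0.4419 × 23 = 10.16 in².
Directional factor: 1.0 + 0.5 sin^1.5(60°) = 1.403.
F_nw = 0.6 × 70 × 1.403 = 58.92 ksi.
R_n/Ω = (58.92 × 10.16) / 2.0 = 299.4 kip.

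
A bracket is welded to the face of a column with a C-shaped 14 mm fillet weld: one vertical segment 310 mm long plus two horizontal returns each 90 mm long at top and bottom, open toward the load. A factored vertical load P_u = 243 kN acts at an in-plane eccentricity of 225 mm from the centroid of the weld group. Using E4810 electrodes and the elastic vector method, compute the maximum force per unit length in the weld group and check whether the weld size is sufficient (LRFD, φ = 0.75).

f_max ≈ 1590 N/mm; adequate

E48XX → F_EXX = 480 MPa.
Total weld length L_w = 490 mm. Treat welds as unit-width lines.
Centroid: x̄ = 2×90×45 / 490 = 16.53 mm from the vertical weld.
Polar moment about centroid: J = I_x + I_y = [310³/12 + 2×90×155²] + [310×16.53² + 2(90³/12 + 90×28.47²)] = 7159000 mm³.
Direct shear f_v = P/L_w = 243×10³ / 490 = 495.9 N/mm (vertical).
Torsion M = P·e = 243×10³ × 225 = 54675000 N·mm.
Critical point at (x, y) = (73.47, 155) from centroid. f_tx = M·y/J = 1184 N/mm; f_ty = M·x/J = 561.1 N/mm.
Resultant f_max = √[f_tx² + (f_v + f_ty)²] = √[1184² + (495.9 + 561.1)²] = 1587 N/mm.
Capacity per unit length: φr_n = 0.75 × 0.6 × 480 × (0.707 × 14) = 2138 N/mm.
1587 ≤ 2138 → adequate.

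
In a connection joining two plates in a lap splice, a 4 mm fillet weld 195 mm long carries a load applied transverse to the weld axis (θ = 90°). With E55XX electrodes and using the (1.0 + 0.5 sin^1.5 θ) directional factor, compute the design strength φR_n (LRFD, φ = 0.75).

φR_n ≈ 205 kN

E55XX → F_EXX = 550 MPa.
t_e = 0.707 × 4 = 2.828 mm; A_we = 2.828 × 195 = 551.5 mm².
Directional factor: 1.0 + 0.5 sin^1.5(90°) = 1.5.
F_nw = 0.6 × 550 × 1.5 = 495 MPa.
φR_n = 0.75 × 495 × 551.5 × 10⁻³ = 204.7 kN.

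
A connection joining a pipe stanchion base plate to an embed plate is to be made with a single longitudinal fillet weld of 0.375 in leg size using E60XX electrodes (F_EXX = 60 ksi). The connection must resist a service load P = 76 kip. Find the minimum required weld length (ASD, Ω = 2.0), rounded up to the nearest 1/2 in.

L = 16 in

Throat t_e = 0.707 × 0.375 = 0.2651 in.
r_n/Ω = (0.6 × 60 × 0.2651) / 2.0 = 4.772 kip/in.
L_req = P / (r_n/Ω) = 76 / 4.772 = 15.93 in total.
Round up → use L = 16 in.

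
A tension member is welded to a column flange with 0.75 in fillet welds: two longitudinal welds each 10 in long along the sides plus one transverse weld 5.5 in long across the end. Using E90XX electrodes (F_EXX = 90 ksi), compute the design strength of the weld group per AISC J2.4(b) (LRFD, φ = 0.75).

φR_n ≈ 548 kips

t_e = 0.707 × 0.75 = 0.5302 in.
R_nwl = 0.6 × 90 × 0.5302 × 20 = 572.7 kips (longitudinal, 2 welds).
R_nwt = 0.6 × 90 × 0.5302 × 5.5 = 157.5 kips (transverse, base value).
(i) R_nwl + R_nwt = 730.2 kips; (ii) 0.85 R_nwl + 1.5 R_nwt = 723 kips.
R_n = max = 730.2 kips [governs: (i)]; φR_n = 547.6 kips.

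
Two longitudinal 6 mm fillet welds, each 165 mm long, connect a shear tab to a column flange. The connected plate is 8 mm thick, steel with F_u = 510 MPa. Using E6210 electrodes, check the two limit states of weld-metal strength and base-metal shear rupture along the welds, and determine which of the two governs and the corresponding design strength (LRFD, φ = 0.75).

E62XX → F_EXX = 620 MPa.
t_e = 0.707 × 6 = 4.242 mm; L = 330 mm.
Weld metal: φR_n = 0.75 × 0.6 × 620 × 4.242 × 330 × 10⁻³ = 390.6 kN.
Base metal (shear rupture): φR_n = 0.75 × 0.6 × 510 × 8 × 330 × 10⁻³ = 605.9 kN.
Governing: weld metal.

φR_n ≈ 391 kN (weld metal governs)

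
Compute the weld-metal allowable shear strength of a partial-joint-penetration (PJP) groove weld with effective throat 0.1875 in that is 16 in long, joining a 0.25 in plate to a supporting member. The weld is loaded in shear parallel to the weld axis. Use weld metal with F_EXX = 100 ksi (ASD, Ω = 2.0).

R_n/Ω ≈ 90 kips

Effective throat (given) t_e = 0.1875 in.
A_we = 0.1875 × 16 = 3 in².
F_nw = 0.6 F_EXX = 60 ksi.
R_n/Ω = (60 × 3) / 2.0 = 90 kips.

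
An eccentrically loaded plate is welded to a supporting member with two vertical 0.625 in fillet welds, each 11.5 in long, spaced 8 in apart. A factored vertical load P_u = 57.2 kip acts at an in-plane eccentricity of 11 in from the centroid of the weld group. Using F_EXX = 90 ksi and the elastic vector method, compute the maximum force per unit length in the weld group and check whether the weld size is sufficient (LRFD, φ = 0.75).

Total weld length L_w = 23 in. Treat welds as unit-width lines.
Polar moment about centroid: J = 2[d³/12 + d(b/2)²] = 2[11.5³/12 + 11.5×4²] = 621.5 in³.
Direct shear f_v = P/L_w = 57.2 / 23 = 2.487 kip/in (vertical).
Torsion M = P·e = 57.2 × 11 = 629.2 kip·in.
Critical point at (x, y) = (4, 5.75) from centroid. f_tx = M·y/J = 5.821 kip/in; f_ty = M·x/J = 4.05 kip/in.
Resultant f_max = √[f_tx² + (f_v + f_ty)²] = √[5.821² + (2.487 + 4.05)²] = 8.753 kip/in.
Capacity per unit length: φr_n = 0.75 × 0.6 × 90 × (0.707 × 0.625) = 17.9 kip/in.
8.753 ≤ 17.9 → adequate.

f_max ≈ 8.75 kip/in; adequate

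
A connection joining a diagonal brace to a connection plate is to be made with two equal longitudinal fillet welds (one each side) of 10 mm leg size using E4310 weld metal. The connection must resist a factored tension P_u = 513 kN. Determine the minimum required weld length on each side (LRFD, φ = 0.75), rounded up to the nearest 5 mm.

L = 190 mm on each side

E43XX → F_EXX = 430 MPa.
Throat t_e = 0.707 × 10 = 7.07 mm.
φr_n = 0.75 × 0.6 × 430 × 7.07 × 10⁻³ = 1.368 kN/mm.
L_req = P_u / φr_n = 513 / 1.368 = 375 mm total.
Per side: 375 / 2 = 187.5 mm.
Round up → use L = 190 mm on each side.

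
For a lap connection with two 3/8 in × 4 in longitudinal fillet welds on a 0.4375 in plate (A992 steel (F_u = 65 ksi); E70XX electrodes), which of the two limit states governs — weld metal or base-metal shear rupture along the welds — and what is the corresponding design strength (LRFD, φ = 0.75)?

E70XX → F_EXX = 70 ksi.
t_e = 0.707 × 0.375 = 0.2651 in; L = 8 in.
Weld metal: φR_n = 0.75 × 0.6 × 70 × 0.2651 × 8 = 66.81 kips.
Base metal (shear rupture): φR_n = 0.75 × 0.6 × 65 × 0.4375 × 8 = 102.4 kips.
Governing: weld metal.

φR_n ≈ 66.8 kips (weld metal governs)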